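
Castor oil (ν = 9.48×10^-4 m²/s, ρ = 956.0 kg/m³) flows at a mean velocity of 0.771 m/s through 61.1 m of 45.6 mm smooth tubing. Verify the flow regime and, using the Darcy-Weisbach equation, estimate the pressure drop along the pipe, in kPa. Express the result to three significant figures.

Δp ≈ 657 kPa

Re = VD/ν = 0.771·0.04560/9.48×10^-4 = 37.1 → laminar (Re < 2300)
f = 64/Re = 1.726
h_f = f(L/D)V²/(2g) = 1.726·(61.1/0.04560)·0.771²/(2·9.81) = 70.06 m
Δp = ρg·h_f = 956.0·9.81·70.06 = 657.0 kPa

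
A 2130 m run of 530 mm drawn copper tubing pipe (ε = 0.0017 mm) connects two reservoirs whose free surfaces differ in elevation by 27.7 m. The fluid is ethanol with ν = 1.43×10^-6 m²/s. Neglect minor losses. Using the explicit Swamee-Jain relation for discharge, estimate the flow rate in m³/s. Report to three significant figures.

Swamee-Jain (Type II): Q = -0.965·√(gD⁵h_f/L)·ln[ε/(3.7D) + √(3.17ν²L/(gD³h_f))]
√(gD⁵h_f/L) = √(9.81·0.530⁵·27.7/2130) = 0.07304
ε/(3.7D) = 8.67×10^-7; √(3.17ν²L/(gD³h_f)) = 1.85×10^-5
Q = -0.965·0.07304·ln(1.934×10^-5) = 0.7650 m³/s
Check: V = 3.47 m/s, Re = 1.29×10^6, f = 0.01123, h_f = 27.6 m ≈ 27.7 m ✓

Q ≈ 0.765 m³/s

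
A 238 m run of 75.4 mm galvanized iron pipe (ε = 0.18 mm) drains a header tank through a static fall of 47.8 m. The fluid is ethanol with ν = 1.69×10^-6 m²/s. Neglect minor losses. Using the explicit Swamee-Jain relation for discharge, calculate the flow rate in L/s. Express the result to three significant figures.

Q ≈ 15.2 L/s

Swamee-Jain (Type II): Q = -0.965·√(gD⁵h_f/L)·ln[ε/(3.7D) + √(3.17ν²L/(gD³h_f))]
√(gD⁵h_f/L) = √(9.81·0.0754⁵·47.8/238) = 0.002191
ε/(3.7D) = 6.45×10^-4; √(3.17ν²L/(gD³h_f)) = 1.04×10^-4
Q = -0.965·0.002191·ln(7.487×10^-4) = 0.01522 m³/s
Check: V = 3.41 m/s, Re = 1.52×10^5, f = 0.02579, h_f = 48.2 m ≈ 47.8 m ✓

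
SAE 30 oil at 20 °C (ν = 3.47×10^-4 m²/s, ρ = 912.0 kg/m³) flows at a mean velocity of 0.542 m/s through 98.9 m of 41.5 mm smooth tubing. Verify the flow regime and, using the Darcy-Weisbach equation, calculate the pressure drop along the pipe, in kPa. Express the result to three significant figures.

Δp ≈ 315 kPa

Re = VD/ν = 0.542·0.04150/3.47×10^-4 = 64.8 → laminar (Re < 2300)
f = 64/Re = 0.9873
h_f = f(L/D)V²/(2g) = 0.9873·(98.9/0.04150)·0.542²/(2·9.81) = 35.23 m
Δp = ρg·h_f = 912.0·9.81·35.23 = 315.2 kPa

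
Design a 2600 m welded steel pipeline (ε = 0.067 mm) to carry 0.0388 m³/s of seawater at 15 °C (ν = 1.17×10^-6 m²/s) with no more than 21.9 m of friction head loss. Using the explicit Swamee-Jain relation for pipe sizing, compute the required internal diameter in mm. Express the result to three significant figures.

D ≈ 195 mm

Swamee-Jain (Type III): D = 0.66·[ε^1.25·(LQ²/(gh_f))^4.75 + ν·Q^9.4·(L/(gh_f))^5.2]^0.04
LQ²/(gh_f) = 0.01822; L/(gh_f) = 12.10
Term 1 = ε^1.25·(…)^4.75 = 3.31×10^-14; Term 2 = ν·Q^9.4·(…)^5.2 = 2.72×10^-14
D = 0.66·(3.31×10^-14 + 2.72×10^-14)^0.04 = 0.1953 m = 195 mm
Check: V = 1.29 m/s, Re = 2.16×10^5, f = 0.01791, h_f = 20.4 m ≈ 21.9 m ✓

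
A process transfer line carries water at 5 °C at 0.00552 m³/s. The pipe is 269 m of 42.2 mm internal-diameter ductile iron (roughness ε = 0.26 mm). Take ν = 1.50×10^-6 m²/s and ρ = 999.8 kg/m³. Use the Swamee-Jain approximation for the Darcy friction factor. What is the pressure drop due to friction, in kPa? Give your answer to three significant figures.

Δp ≈ 1660 kPa

V = 4Q/(πD²) = 4·0.00552/(π·0.0422²) = 3.947 m/s
Re = VD/ν = 3.947·0.0422/1.50×10^-6 = 1.11×10^5 → turbulent
ε/D = 0.26/42.2 = 0.00616
Swamee-Jain: f = 0.03336
h_f = f(L/D)V²/(2g) = 0.03336·(269/0.0422)·3.947²/(2·9.81) = 168.8 m
Δp = ρg·h_f = 999.8·9.81·168.8 = 1656 kPa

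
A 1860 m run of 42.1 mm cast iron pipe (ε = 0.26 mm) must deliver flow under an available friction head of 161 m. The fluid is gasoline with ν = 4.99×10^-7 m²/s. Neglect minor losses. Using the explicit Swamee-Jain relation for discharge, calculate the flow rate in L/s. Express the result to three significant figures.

Swamee-Jain (Type II): Q = -0.965·√(gD⁵h_f/L)·ln[ε/(3.7D) + √(3.17ν²L/(gD³h_f))]
√(gD⁵h_f/L) = √(9.81·0.0421⁵·161/1860) = 3.351×10^-4
ε/(3.7D) = 0.00167; √(3.17ν²L/(gD³h_f)) = 1.12×10^-4
Q = -0.965·3.351×10^-4·ln(0.001781) = 0.002047 m³/s
Check: V = 1.47 m/s, Re = 1.24×10^5, f = 0.03329, h_f = 162 m ≈ 161 m ✓

Q ≈ 2.05 L/s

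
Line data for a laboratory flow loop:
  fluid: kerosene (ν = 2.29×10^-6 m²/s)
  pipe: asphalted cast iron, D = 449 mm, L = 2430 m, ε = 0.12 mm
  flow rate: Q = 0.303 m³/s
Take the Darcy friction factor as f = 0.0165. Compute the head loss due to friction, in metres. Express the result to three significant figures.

h_f ≈ 16.7 m

V = 4Q/(πD²) = 4·0.303/(π·0.449²) = 1.914 m/s
h_f = f(L/D)V²/(2g) = 0.01650·(2430/0.449)·1.914²/(2·9.81) = 16.67 m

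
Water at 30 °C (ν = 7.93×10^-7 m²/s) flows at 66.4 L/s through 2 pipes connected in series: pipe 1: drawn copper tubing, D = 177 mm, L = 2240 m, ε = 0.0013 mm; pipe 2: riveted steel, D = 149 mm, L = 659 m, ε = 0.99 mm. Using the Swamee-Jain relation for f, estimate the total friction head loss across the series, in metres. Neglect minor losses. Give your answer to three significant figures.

H ≈ 169 m

Pipe 1: V = 2.699 m/s, Re = 6.02×10^5, ε/D = 7.34×10^-6, f = 0.01280, h_1 = f(L/D)V²/2g = 60.12 m
Pipe 2: V = 3.808 m/s, Re = 7.16×10^5, ε/D = 0.00664, f = 0.03334, h_2 = f(L/D)V²/2g = 109.0 m
Series → Q common, losses add: H = Σh = 169.1 m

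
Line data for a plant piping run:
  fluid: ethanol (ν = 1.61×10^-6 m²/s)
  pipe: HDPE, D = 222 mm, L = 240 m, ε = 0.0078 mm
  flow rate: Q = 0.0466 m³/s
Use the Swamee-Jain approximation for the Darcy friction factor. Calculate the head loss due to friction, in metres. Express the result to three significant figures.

h_f ≈ 1.31 m

V = 4Q/(πD²) = 4·0.0466/(π·0.222²) = 1.204 m/s
Re = VD/ν = 1.204·0.222/1.61×10^-6 = 1.66×10^5 → turbulent
ε/D = 0.0078/222 = 3.51×10^-5
Swamee-Jain: f = 0.01640
h_f = f(L/D)V²/(2g) = 0.01640·(240/0.222)·1.204²/(2·9.81) = 1.309 m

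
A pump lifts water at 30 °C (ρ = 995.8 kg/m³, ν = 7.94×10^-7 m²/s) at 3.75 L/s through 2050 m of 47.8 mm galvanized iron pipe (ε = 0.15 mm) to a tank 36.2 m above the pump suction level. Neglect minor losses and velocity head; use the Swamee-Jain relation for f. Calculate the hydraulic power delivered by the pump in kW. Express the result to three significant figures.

P_hyd ≈ 11.0 kW

V = 4Q/(πD²) = 2.090 m/s; Re = 1.26×10^5; ε/D = 0.00314; f = 0.02774
h_f = f(L/D)V²/2g = 264.8 m
Total head H = z + h_f = 36.2 + 264.8 = 301.0 m
P_hyd = ρgQH = 995.8·9.81·0.00375·301.0 = 11.03 kW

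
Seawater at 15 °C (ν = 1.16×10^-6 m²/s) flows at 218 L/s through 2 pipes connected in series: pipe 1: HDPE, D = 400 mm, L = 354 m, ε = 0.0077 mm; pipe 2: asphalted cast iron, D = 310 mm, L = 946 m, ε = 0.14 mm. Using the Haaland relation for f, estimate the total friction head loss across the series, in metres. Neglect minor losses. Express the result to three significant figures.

Pipe 1: V = 1.735 m/s, Re = 5.98×10^5, ε/D = 1.93×10^-5, f = 0.01291, h_1 = f(L/D)V²/2g = 1.753 m
Pipe 2: V = 2.888 m/s, Re = 7.72×10^5, ε/D = 4.52×10^-4, f = 0.01696, h_2 = f(L/D)V²/2g = 22.01 m
Series → Q common, losses add: H = Σh = 23.76 m

H ≈ 23.8 m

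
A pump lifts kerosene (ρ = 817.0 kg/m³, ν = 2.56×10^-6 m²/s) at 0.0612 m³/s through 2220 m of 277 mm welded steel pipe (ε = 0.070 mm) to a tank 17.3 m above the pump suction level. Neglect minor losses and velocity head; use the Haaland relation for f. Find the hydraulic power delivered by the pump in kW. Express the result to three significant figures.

V = 4Q/(πD²) = 1.016 m/s; Re = 1.10×10^5; ε/D = 2.53×10^-4; f = 0.01870
h_f = f(L/D)V²/2g = 7.878 m
Total head H = z + h_f = 17.3 + 7.878 = 25.18 m
P_hyd = ρgQH = 817.0·9.81·0.0612·25.18 = 12.35 kW

P_hyd ≈ 12.3 kW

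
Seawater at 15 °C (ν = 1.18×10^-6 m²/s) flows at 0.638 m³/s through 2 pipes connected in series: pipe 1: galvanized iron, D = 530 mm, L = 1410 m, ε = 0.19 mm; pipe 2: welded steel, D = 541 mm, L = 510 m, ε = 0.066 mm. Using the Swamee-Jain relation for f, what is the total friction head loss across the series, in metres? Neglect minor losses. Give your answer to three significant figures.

H ≈ 23.3 m

Pipe 1: V = 2.892 m/s, Re = 1.30×10^6, ε/D = 3.58×10^-4, f = 0.01611, h_1 = f(L/D)V²/2g = 18.27 m
Pipe 2: V = 2.775 m/s, Re = 1.27×10^6, ε/D = 1.22×10^-4, f = 0.01359, h_2 = f(L/D)V²/2g = 5.029 m
Series → Q common, losses add: H = Σh = 23.30 m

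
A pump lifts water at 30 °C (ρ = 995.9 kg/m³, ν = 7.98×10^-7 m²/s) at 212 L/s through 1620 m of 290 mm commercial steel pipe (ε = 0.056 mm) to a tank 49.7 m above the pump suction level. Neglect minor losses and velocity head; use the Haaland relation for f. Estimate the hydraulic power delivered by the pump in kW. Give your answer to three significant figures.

V = 4Q/(πD²) = 3.210 m/s; Re = 1.17×10^6; ε/D = 1.93×10^-4; f = 0.01441
h_f = f(L/D)V²/2g = 42.27 m
Total head H = z + h_f = 49.7 + 42.27 = 91.97 m
P_hyd = ρgQH = 995.9·9.81·0.212·91.97 = 190.5 kW

P_hyd ≈ 190 kW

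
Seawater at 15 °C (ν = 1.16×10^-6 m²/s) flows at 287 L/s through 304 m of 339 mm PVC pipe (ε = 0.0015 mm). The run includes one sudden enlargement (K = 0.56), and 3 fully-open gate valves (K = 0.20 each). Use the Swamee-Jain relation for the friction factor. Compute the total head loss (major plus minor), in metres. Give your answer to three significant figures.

V = 4Q/(πD²) = 3.180 m/s; V²/2g = 0.5153 m
Re = 9.29×10^5, ε/D = 4.42×10^-6 → f = 0.01186 (Swamee-Jain)
Major: h_f = f(L/D)·V²/2g = 0.01186·896.8·0.5153 = 5.480 m
Minor: ΣK = 1.16; h_m = ΣK·V²/2g = 0.5978 m
Total H_L = 5.480 + 0.5978 = 6.078 m

H_L ≈ 6.08 m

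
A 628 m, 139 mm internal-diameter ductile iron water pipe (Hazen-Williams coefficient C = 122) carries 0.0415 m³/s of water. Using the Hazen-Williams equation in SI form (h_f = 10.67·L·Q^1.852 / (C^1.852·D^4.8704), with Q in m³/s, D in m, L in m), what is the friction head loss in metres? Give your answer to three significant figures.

h_f = 10.67·628·0.0415^1.852 / (122^1.852·0.139^4.8704) = 37.73 m

h_f ≈ 37.7 m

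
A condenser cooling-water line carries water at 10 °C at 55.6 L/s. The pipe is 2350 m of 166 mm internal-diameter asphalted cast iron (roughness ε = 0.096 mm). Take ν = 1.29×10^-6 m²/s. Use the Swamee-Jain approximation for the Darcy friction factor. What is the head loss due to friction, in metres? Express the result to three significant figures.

V = 4Q/(πD²) = 4·0.0556/(π·0.166²) = 2.569 m/s
Re = VD/ν = 2.569·0.166/1.29×10^-6 = 3.31×10^5 → turbulent
ε/D = 0.096/166 = 5.78×10^-4
Swamee-Jain: f = 0.01865
h_f = f(L/D)V²/(2g) = 0.01865·(2350/0.166)·2.569²/(2·9.81) = 88.82 m

h_f ≈ 88.8 m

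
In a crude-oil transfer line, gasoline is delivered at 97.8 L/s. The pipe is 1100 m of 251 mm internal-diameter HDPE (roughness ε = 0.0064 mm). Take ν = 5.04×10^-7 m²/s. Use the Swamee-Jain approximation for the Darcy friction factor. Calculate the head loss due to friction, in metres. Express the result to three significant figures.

h_f ≈ 10.7 m

V = 4Q/(πD²) = 4·0.0978/(π·0.251²) = 1.977 m/s
Re = VD/ν = 1.977·0.251/5.04×10^-7 = 9.84×10^5 → turbulent
ε/D = 0.0064/251 = 2.55×10^-5
Swamee-Jain: f = 0.01223
h_f = f(L/D)V²/(2g) = 0.01223·(1100/0.251)·1.977²/(2·9.81) = 10.67 m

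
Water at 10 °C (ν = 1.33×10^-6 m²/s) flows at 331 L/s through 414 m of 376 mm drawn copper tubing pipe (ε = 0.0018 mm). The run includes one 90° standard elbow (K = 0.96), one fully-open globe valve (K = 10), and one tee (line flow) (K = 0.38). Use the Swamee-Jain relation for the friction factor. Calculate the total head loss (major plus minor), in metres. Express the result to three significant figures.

V = 4Q/(πD²) = 2.981 m/s; V²/2g = 0.4529 m
Re = 8.43×10^5, ε/D = 4.79×10^-6 → f = 0.01206 (Swamee-Jain)
Major: h_f = f(L/D)·V²/2g = 0.01206·1101·0.4529 = 6.013 m
Minor: ΣK = 11.3; h_m = ΣK·V²/2g = 5.136 m
Total H_L = 6.013 + 5.136 = 11.15 m

H_L ≈ 11.1 m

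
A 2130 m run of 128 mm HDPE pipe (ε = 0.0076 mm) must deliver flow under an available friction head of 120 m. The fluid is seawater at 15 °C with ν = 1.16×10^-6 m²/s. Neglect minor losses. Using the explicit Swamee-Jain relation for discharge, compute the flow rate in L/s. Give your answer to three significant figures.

Swamee-Jain (Type II): Q = -0.965·√(gD⁵h_f/L)·ln[ε/(3.7D) + √(3.17ν²L/(gD³h_f))]
√(gD⁵h_f/L) = √(9.81·0.128⁵·120/2130) = 0.004358
ε/(3.7D) = 1.60×10^-5; √(3.17ν²L/(gD³h_f)) = 6.07×10^-5
Q = -0.965·0.004358·ln(7.671×10^-5) = 0.03985 m³/s
Check: V = 3.10 m/s, Re = 3.42×10^5, f = 0.01474, h_f = 120 m ≈ 120 m ✓

Q ≈ 39.8 L/s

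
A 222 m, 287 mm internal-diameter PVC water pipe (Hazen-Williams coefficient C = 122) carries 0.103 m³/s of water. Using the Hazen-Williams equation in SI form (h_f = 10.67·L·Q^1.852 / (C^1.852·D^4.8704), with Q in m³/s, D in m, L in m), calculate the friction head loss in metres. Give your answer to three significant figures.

h_f = 10.67·222·0.103^1.852 / (122^1.852·0.287^4.8704) = 2.102 m

h_f ≈ 2.10 m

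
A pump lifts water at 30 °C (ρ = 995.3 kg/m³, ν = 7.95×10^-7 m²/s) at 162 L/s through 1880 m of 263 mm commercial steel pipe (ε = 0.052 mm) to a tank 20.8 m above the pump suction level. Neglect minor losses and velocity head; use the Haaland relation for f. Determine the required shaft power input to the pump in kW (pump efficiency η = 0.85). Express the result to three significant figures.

P_shaft ≈ 127 kW

V = 4Q/(πD²) = 2.982 m/s; Re = 9.87×10^5; ε/D = 1.98×10^-4; f = 0.01458
h_f = f(L/D)V²/2g = 47.25 m
Total head H = z + h_f = 20.8 + 47.25 = 68.05 m
P_hyd = ρgQH = 995.3·9.81·0.162·68.05 = 107.6 kW
P_shaft = P_hyd/η = 107.6/0.85 = 126.6 kW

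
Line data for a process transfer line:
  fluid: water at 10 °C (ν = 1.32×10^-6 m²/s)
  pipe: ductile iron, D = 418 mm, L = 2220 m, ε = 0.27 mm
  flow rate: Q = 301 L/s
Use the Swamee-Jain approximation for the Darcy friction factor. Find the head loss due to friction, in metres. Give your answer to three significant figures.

h_f ≈ 24.0 m

V = 4Q/(πD²) = 4·0.301/(π·0.418²) = 2.193 m/s
Re = VD/ν = 2.193·0.418/1.32×10^-6 = 6.95×10^5 → turbulent
ε/D = 0.27/418 = 6.46×10^-4
Swamee-Jain: f = 0.01841
h_f = f(L/D)V²/(2g) = 0.01841·(2220/0.418)·2.193²/(2·9.81) = 23.97 m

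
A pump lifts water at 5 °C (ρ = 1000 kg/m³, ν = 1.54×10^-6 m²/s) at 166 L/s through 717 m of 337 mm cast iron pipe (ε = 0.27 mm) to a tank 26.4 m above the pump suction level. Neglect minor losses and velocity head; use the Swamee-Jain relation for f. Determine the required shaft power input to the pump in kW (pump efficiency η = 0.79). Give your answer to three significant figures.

P_shaft ≈ 69.6 kW

V = 4Q/(πD²) = 1.861 m/s; Re = 4.07×10^5; ε/D = 8.01×10^-4; f = 0.01959
h_f = f(L/D)V²/2g = 7.358 m
Total head H = z + h_f = 26.4 + 7.358 = 33.76 m
P_hyd = ρgQH = 1000·9.81·0.166·33.76 = 54.97 kW
P_shaft = P_hyd/η = 54.97/0.79 = 69.59 kW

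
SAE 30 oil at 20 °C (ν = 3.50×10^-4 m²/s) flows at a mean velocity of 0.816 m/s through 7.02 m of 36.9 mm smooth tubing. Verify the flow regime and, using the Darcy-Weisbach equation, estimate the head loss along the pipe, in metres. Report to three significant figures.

Re = VD/ν = 0.816·0.03690/3.50×10^-4 = 86.0 → laminar (Re < 2300)
f = 64/Re = 0.7439
h_f = f(L/D)V²/(2g) = 0.7439·(7.02/0.03690)·0.816²/(2·9.81) = 4.803 m

h_f ≈ 4.80 m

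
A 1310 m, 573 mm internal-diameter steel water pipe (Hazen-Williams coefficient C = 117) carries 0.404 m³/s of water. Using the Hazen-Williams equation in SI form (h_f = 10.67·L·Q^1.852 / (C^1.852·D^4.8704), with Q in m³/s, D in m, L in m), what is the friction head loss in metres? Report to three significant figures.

h_f = 10.67·1310·0.404^1.852 / (117^1.852·0.573^4.8704) = 5.808 m

h_f ≈ 5.81 m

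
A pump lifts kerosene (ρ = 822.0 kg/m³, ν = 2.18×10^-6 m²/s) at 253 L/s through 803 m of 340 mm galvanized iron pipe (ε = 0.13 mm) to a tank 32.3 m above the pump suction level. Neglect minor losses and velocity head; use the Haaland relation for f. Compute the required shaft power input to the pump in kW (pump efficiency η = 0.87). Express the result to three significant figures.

V = 4Q/(πD²) = 2.787 m/s; Re = 4.35×10^5; ε/D = 3.82×10^-4; f = 0.01692
h_f = f(L/D)V²/2g = 15.81 m
Total head H = z + h_f = 32.3 + 15.81 = 48.11 m
P_hyd = ρgQH = 822.0·9.81·0.253·48.11 = 98.16 kW
P_shaft = P_hyd/η = 98.16/0.87 = 112.8 kW

P_shaft ≈ 113 kW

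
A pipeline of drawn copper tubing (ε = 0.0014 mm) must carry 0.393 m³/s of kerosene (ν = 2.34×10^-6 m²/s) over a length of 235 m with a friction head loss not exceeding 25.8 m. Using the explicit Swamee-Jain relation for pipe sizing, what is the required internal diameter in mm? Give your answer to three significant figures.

D ≈ 273 mm

Swamee-Jain (Type III): D = 0.66·[ε^1.25·(LQ²/(gh_f))^4.75 + ν·Q^9.4·(L/(gh_f))^5.2]^0.04
LQ²/(gh_f) = 0.1434; L/(gh_f) = 0.9285
Term 1 = ε^1.25·(…)^4.75 = 4.75×10^-12; Term 2 = ν·Q^9.4·(…)^5.2 = 2.45×10^-10
D = 0.66·(4.75×10^-12 + 2.45×10^-10)^0.04 = 0.2725 m = 273 mm
Check: V = 6.74 m/s, Re = 7.85×10^5, f = 0.01221, h_f = 24.3 m ≈ 25.8 m ✓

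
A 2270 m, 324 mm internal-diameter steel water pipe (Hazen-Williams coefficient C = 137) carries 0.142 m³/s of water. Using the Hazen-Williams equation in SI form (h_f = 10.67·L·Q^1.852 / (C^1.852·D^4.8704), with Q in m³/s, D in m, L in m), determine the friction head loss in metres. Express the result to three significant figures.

h_f ≈ 17.4 m

h_f = 10.67·2270·0.142^1.852 / (137^1.852·0.324^4.8704) = 17.41 m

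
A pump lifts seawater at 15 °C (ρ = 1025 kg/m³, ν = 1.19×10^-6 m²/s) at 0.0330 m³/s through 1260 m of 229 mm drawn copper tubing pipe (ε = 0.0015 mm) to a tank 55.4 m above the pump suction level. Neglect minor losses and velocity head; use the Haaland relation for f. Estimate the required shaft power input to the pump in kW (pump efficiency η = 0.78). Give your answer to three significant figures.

P_shaft ≈ 24.8 kW

V = 4Q/(πD²) = 0.8012 m/s; Re = 1.54×10^5; ε/D = 6.55×10^-6; f = 0.01635
h_f = f(L/D)V²/2g = 2.943 m
Total head H = z + h_f = 55.4 + 2.943 = 58.34 m
P_hyd = ρgQH = 1025·9.81·0.0330·58.34 = 19.36 kW
P_shaft = P_hyd/η = 19.36/0.78 = 24.82 kW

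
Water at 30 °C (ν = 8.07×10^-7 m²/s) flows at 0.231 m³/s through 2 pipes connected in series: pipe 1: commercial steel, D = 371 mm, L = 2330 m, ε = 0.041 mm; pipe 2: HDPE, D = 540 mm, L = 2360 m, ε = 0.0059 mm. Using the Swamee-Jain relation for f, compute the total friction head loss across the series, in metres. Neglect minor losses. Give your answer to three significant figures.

H ≈ 22.9 m

Pipe 1: V = 2.137 m/s, Re = 9.82×10^5, ε/D = 1.11×10^-4, f = 0.01368, h_1 = f(L/D)V²/2g = 19.99 m
Pipe 2: V = 1.009 m/s, Re = 6.75×10^5, ε/D = 1.09×10^-5, f = 0.01263, h_2 = f(L/D)V²/2g = 2.861 m
Series → Q common, losses add: H = Σh = 22.86 m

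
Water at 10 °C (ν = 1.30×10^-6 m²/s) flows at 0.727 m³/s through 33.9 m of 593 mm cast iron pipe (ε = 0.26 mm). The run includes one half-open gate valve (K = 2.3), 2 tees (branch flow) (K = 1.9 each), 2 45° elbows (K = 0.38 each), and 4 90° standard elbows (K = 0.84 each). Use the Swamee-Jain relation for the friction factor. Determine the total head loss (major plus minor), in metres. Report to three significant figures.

V = 4Q/(πD²) = 2.632 m/s; V²/2g = 0.3532 m
Re = 1.20×10^6, ε/D = 4.38×10^-4 → f = 0.01677 (Swamee-Jain)
Major: h_f = f(L/D)·V²/2g = 0.01677·57.17·0.3532 = 0.3387 m
Minor: ΣK = 10.2; h_m = ΣK·V²/2g = 3.609 m
Total H_L = 0.3387 + 3.609 = 3.948 m

H_L ≈ 3.95 m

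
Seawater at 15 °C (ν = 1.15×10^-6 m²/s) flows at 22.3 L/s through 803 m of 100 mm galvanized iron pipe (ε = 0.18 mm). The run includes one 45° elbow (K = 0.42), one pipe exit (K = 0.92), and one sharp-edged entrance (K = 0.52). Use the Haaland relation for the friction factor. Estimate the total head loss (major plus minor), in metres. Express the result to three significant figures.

H_L ≈ 78.3 m

V = 4Q/(πD²) = 2.839 m/s; V²/2g = 0.4109 m
Re = 2.47×10^5, ε/D = 0.00180 → f = 0.02351 (Haaland)
Major: h_f = f(L/D)·V²/2g = 0.02351·8030·0.4109 = 77.58 m
Minor: ΣK = 1.86; h_m = ΣK·V²/2g = 0.7643 m
Total H_L = 77.58 + 0.7643 = 78.34 m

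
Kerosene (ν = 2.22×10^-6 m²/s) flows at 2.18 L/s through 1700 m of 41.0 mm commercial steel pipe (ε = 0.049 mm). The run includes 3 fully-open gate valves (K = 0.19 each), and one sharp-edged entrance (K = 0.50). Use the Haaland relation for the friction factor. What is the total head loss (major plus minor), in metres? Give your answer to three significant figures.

H_L ≈ 150 m

V = 4Q/(πD²) = 1.651 m/s; V²/2g = 0.1390 m
Re = 3.05×10^4, ε/D = 0.00120 → f = 0.02602 (Haaland)
Major: h_f = f(L/D)·V²/2g = 0.02602·41463·0.1390 = 149.9 m
Minor: ΣK = 1.07; h_m = ΣK·V²/2g = 0.1487 m
Total H_L = 149.9 + 0.1487 = 150.1 m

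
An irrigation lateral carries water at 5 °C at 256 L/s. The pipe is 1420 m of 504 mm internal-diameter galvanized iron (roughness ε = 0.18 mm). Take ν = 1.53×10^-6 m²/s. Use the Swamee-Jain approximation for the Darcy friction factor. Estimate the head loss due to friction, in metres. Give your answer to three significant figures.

V = 4Q/(πD²) = 4·0.256/(π·0.504²) = 1.283 m/s
Re = VD/ν = 1.283·0.504/1.53×10^-6 = 4.23×10^5 → turbulent
ε/D = 0.18/504 = 3.57×10^-4
Swamee-Jain: f = 0.01700
h_f = f(L/D)V²/(2g) = 0.01700·(1420/0.504)·1.283²/(2·9.81) = 4.019 m

h_f ≈ 4.02 m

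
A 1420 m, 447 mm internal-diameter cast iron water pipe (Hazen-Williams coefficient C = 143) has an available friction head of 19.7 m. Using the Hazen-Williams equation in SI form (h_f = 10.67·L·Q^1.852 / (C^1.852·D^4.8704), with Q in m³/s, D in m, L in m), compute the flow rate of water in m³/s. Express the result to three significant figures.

Rearranging: Q = [h_f·C^1.852·D^4.8704 / (10.67·L)]^(1/1.852)
Q = [19.7·143^1.852·0.447^4.8704 / (10.67·1420)]^0.540 = 0.4758 m³/s

Q ≈ 0.476 m³/s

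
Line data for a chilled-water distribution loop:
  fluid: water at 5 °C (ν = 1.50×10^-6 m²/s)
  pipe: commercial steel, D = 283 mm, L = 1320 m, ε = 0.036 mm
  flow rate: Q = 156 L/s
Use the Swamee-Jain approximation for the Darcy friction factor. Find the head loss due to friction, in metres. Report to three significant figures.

V = 4Q/(πD²) = 4·0.156/(π·0.283²) = 2.480 m/s
Re = VD/ν = 2.480·0.283/1.50×10^-6 = 4.68×10^5 → turbulent
ε/D = 0.036/283 = 1.27×10^-4
Swamee-Jain: f = 0.01488
h_f = f(L/D)V²/(2g) = 0.01488·(1320/0.283)·2.480²/(2·9.81) = 21.76 m

h_f ≈ 21.8 m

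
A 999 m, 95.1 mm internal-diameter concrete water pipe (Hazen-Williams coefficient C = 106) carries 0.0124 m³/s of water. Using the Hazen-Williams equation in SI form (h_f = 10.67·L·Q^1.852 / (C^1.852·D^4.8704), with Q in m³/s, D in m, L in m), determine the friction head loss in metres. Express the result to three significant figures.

h_f = 10.67·999·0.0124^1.852 / (106^1.852·0.0951^4.8704) = 52.79 m

h_f ≈ 52.8 m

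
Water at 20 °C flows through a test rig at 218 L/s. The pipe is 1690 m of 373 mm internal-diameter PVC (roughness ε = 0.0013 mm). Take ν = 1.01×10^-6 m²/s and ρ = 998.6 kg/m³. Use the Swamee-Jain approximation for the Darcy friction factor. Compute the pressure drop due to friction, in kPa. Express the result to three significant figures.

Δp ≈ 111 kPa

V = 4Q/(πD²) = 4·0.218/(π·0.373²) = 1.995 m/s
Re = VD/ν = 1.995·0.373/1.01×10^-6 = 7.37×10^5 → turbulent
ε/D = 0.0013/373 = 3.49×10^-6
Swamee-Jain: f = 0.01230
h_f = f(L/D)V²/(2g) = 0.01230·(1690/0.373)·1.995²/(2·9.81) = 11.31 m
Δp = ρg·h_f = 998.6·9.81·11.31 = 110.8 kPa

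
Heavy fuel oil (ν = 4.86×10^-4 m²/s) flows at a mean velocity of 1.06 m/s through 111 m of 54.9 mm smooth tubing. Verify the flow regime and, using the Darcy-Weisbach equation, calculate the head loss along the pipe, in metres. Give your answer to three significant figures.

Re = VD/ν = 1.06·0.05490/4.86×10^-4 = 120 → laminar (Re < 2300)
f = 64/Re = 0.5345
h_f = f(L/D)V²/(2g) = 0.5345·(111/0.05490)·1.06²/(2·9.81) = 61.89 m

h_f ≈ 61.9 m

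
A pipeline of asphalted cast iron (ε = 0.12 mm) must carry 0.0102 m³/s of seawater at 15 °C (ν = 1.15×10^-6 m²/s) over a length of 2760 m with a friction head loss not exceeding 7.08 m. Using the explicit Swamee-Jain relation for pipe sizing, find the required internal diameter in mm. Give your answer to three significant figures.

Swamee-Jain (Type III): D = 0.66·[ε^1.25·(LQ²/(gh_f))^4.75 + ν·Q^9.4·(L/(gh_f))^5.2]^0.04
LQ²/(gh_f) = 0.004134; L/(gh_f) = 39.74
Term 1 = ε^1.25·(…)^4.75 = 5.98×10^-17; Term 2 = ν·Q^9.4·(…)^5.2 = 4.54×10^-17
D = 0.66·(5.98×10^-17 + 4.54×10^-17)^0.04 = 0.1515 m = 152 mm
Check: V = 0.566 m/s, Re = 7.45×10^4, f = 0.02233, h_f = 6.64 m ≈ 7.08 m ✓

D ≈ 152 mm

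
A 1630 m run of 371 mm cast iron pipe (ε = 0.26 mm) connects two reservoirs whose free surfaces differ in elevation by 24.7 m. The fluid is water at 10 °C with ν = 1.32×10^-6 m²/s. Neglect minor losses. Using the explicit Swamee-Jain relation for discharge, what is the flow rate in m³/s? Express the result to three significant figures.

Swamee-Jain (Type II): Q = -0.965·√(gD⁵h_f/L)·ln[ε/(3.7D) + √(3.17ν²L/(gD³h_f))]
√(gD⁵h_f/L) = √(9.81·0.371⁵·24.7/1630) = 0.03232
ε/(3.7D) = 1.89×10^-4; √(3.17ν²L/(gD³h_f)) = 2.70×10^-5
Q = -0.965·0.03232·ln(2.164×10^-4) = 0.2632 m³/s
Check: V = 2.43 m/s, Re = 6.84×10^5, f = 0.01872, h_f = 24.9 m ≈ 24.7 m ✓

Q ≈ 0.263 m³/s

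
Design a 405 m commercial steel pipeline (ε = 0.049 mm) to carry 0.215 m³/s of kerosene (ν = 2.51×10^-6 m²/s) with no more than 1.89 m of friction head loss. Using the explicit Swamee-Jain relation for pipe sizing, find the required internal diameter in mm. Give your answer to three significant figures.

Swamee-Jain (Type III): D = 0.66·[ε^1.25·(LQ²/(gh_f))^4.75 + ν·Q^9.4·(L/(gh_f))^5.2]^0.04
LQ²/(gh_f) = 1.010; L/(gh_f) = 21.84
Term 1 = ε^1.25·(…)^4.75 = 4.29×10^-6; Term 2 = ν·Q^9.4·(…)^5.2 = 1.23×10^-5
D = 0.66·(4.29×10^-6 + 1.23×10^-5)^0.04 = 0.4249 m = 425 mm
Check: V = 1.52 m/s, Re = 2.57×10^5, f = 0.01592, h_f = 1.78 m ≈ 1.89 m ✓

D ≈ 425 mm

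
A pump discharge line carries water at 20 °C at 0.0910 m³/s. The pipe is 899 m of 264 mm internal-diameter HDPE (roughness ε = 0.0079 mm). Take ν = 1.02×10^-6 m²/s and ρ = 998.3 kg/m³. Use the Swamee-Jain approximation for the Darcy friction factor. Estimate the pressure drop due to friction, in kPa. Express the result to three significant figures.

Δp ≈ 65.2 kPa

V = 4Q/(πD²) = 4·0.0910/(π·0.264²) = 1.662 m/s
Re = VD/ν = 1.662·0.264/1.02×10^-6 = 4.30×10^5 → turbulent
ε/D = 0.0079/264 = 2.99×10^-5
Swamee-Jain: f = 0.01387
h_f = f(L/D)V²/(2g) = 0.01387·(899/0.264)·1.662²/(2·9.81) = 6.655 m
Δp = ρg·h_f = 998.3·9.81·6.655 = 65.18 kPa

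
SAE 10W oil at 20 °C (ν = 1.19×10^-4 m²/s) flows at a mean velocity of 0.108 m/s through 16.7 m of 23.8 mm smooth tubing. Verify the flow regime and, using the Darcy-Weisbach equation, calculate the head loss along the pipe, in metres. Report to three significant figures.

h_f ≈ 1.24 m

Re = VD/ν = 0.108·0.02380/1.19×10^-4 = 21.6 → laminar (Re < 2300)
f = 64/Re = 2.963
h_f = f(L/D)V²/(2g) = 2.963·(16.7/0.02380)·0.108²/(2·9.81) = 1.236 m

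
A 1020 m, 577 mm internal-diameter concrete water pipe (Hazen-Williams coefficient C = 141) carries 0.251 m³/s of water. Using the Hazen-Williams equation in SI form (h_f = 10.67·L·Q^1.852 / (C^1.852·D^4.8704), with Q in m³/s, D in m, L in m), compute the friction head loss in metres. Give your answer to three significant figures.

h_f = 10.67·1020·0.251^1.852 / (141^1.852·0.577^4.8704) = 1.282 m

h_f ≈ 1.28 m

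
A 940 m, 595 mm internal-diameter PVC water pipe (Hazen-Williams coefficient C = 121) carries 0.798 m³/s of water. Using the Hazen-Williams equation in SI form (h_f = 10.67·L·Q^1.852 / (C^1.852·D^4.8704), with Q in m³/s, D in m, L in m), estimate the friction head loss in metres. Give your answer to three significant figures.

h_f = 10.67·940·0.798^1.852 / (121^1.852·0.595^4.8704) = 11.50 m

h_f ≈ 11.5 m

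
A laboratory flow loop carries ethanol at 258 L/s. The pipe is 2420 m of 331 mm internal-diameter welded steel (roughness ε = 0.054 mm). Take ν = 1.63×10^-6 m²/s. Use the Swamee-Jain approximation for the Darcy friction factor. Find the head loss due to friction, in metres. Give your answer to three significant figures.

V = 4Q/(πD²) = 4·0.258/(π·0.331²) = 2.998 m/s
Re = VD/ν = 2.998·0.331/1.63×10^-6 = 6.09×10^5 → turbulent
ε/D = 0.054/331 = 1.63×10^-4
Swamee-Jain: f = 0.01489
h_f = f(L/D)V²/(2g) = 0.01489·(2420/0.331)·2.998²/(2·9.81) = 49.87 m

h_f ≈ 49.9 m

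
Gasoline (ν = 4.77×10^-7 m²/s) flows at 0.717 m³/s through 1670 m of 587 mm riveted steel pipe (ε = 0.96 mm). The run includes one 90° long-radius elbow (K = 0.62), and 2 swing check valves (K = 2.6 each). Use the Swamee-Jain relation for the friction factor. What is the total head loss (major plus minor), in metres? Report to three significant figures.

V = 4Q/(πD²) = 2.649 m/s; V²/2g = 0.3578 m
Re = 3.26×10^6, ε/D = 0.00164 → f = 0.02232 (Swamee-Jain)
Major: h_f = f(L/D)·V²/2g = 0.02232·2845·0.3578 = 22.72 m
Minor: ΣK = 5.82; h_m = ΣK·V²/2g = 2.082 m
Total H_L = 22.72 + 2.082 = 24.80 m

H_L ≈ 24.8 m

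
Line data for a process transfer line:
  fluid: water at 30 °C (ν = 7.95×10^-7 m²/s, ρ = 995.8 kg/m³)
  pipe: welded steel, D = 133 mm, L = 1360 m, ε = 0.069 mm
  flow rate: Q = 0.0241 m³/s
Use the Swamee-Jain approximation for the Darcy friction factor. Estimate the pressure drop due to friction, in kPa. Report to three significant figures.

Δp ≈ 283 kPa

V = 4Q/(πD²) = 4·0.0241/(π·0.133²) = 1.735 m/s
Re = VD/ν = 1.735·0.133/7.95×10^-7 = 2.90×10^5 → turbulent
ε/D = 0.069/133 = 5.19×10^-4
Swamee-Jain: f = 0.01848
h_f = f(L/D)V²/(2g) = 0.01848·(1360/0.133)·1.735²/(2·9.81) = 28.98 m
Δp = ρg·h_f = 995.8·9.81·28.98 = 283.1 kPa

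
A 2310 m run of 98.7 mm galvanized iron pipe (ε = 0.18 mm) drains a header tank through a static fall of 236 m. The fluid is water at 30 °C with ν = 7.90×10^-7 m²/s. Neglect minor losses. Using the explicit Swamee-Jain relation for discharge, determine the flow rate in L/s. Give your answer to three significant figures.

Swamee-Jain (Type II): Q = -0.965·√(gD⁵h_f/L)·ln[ε/(3.7D) + √(3.17ν²L/(gD³h_f))]
√(gD⁵h_f/L) = √(9.81·0.0987⁵·236/2310) = 0.003064
ε/(3.7D) = 4.93×10^-4; √(3.17ν²L/(gD³h_f)) = 4.53×10^-5
Q = -0.965·0.003064·ln(5.382×10^-4) = 0.02226 m³/s
Check: V = 2.91 m/s, Re = 3.63×10^5, f = 0.02353, h_f = 237 m ≈ 236 m ✓

Q ≈ 22.3 L/s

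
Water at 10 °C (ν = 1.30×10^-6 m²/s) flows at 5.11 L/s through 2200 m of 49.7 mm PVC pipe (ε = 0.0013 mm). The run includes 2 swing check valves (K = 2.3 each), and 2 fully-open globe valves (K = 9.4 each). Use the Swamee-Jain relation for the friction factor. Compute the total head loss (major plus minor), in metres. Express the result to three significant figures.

V = 4Q/(πD²) = 2.634 m/s; V²/2g = 0.3536 m
Re = 1.01×10^5, ε/D = 2.62×10^-5 → f = 0.01800 (Swamee-Jain)
Major: h_f = f(L/D)·V²/2g = 0.01800·44266·0.3536 = 281.7 m
Minor: ΣK = 23.4; h_m = ΣK·V²/2g = 8.275 m
Total H_L = 281.7 + 8.275 = 290.0 m

H_L ≈ 290 m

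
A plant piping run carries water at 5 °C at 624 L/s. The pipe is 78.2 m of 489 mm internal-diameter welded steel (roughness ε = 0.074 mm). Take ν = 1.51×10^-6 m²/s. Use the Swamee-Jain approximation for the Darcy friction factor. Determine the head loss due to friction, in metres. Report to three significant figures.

h_f ≈ 1.27 m

V = 4Q/(πD²) = 4·0.624/(π·0.489²) = 3.323 m/s
Re = VD/ν = 3.323·0.489/1.51×10^-6 = 1.08×10^6 → turbulent
ε/D = 0.074/489 = 1.51×10^-4
Swamee-Jain: f = 0.01413
h_f = f(L/D)V²/(2g) = 0.01413·(78.2/0.489)·3.323²/(2·9.81) = 1.272 m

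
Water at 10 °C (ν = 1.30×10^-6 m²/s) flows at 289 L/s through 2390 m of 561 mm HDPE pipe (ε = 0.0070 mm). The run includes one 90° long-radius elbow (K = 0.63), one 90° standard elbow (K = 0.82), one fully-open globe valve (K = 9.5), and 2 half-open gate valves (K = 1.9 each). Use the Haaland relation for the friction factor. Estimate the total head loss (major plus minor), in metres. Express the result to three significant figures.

H_L ≈ 4.94 m

V = 4Q/(πD²) = 1.169 m/s; V²/2g = 0.06967 m
Re = 5.05×10^5, ε/D = 1.25×10^-5 → f = 0.01319 (Haaland)
Major: h_f = f(L/D)·V²/2g = 0.01319·4260·0.06967 = 3.914 m
Minor: ΣK = 14.8; h_m = ΣK·V²/2g = 1.028 m
Total H_L = 3.914 + 1.028 = 4.942 m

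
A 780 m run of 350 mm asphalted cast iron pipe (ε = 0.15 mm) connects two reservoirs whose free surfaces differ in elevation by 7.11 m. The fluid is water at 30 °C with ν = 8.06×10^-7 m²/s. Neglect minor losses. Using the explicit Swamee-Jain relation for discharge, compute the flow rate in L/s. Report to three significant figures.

Q ≈ 186 L/s

Swamee-Jain (Type II): Q = -0.965·√(gD⁵h_f/L)·ln[ε/(3.7D) + √(3.17ν²L/(gD³h_f))]
√(gD⁵h_f/L) = √(9.81·0.350⁵·7.11/780) = 0.02167
ε/(3.7D) = 1.16×10^-4; √(3.17ν²L/(gD³h_f)) = 2.32×10^-5
Q = -0.965·0.02167·ln(1.390×10^-4) = 0.1857 m³/s
Check: V = 1.93 m/s, Re = 8.38×10^5, f = 0.01690, h_f = 7.15 m ≈ 7.11 m ✓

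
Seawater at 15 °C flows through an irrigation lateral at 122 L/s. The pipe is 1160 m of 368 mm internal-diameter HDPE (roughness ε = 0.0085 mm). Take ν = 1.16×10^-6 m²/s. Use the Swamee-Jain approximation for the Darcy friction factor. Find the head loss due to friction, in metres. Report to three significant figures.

V = 4Q/(πD²) = 4·0.122/(π·0.368²) = 1.147 m/s
Re = VD/ν = 1.147·0.368/1.16×10^-6 = 3.64×10^5 → turbulent
ε/D = 0.0085/368 = 2.31×10^-5
Swamee-Jain: f = 0.01417
h_f = f(L/D)V²/(2g) = 0.01417·(1160/0.368)·1.147²/(2·9.81) = 2.995 m

h_f ≈ 2.99 m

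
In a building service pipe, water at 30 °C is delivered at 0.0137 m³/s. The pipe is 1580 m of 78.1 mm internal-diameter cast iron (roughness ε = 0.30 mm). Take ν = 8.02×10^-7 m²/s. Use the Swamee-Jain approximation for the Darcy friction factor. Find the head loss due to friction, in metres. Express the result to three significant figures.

V = 4Q/(πD²) = 4·0.0137/(π·0.0781²) = 2.860 m/s
Re = VD/ν = 2.860·0.0781/8.02×10^-7 = 2.78×10^5 → turbulent
ε/D = 0.30/78.1 = 0.00384
Swamee-Jain: f = 0.02864
h_f = f(L/D)V²/(2g) = 0.02864·(1580/0.0781)·2.860²/(2·9.81) = 241.5 m

h_f ≈ 242 m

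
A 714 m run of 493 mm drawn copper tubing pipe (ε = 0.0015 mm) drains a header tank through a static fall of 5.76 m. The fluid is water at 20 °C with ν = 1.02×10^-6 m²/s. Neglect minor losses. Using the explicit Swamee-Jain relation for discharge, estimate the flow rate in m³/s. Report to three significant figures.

Swamee-Jain (Type II): Q = -0.965·√(gD⁵h_f/L)·ln[ε/(3.7D) + √(3.17ν²L/(gD³h_f))]
√(gD⁵h_f/L) = √(9.81·0.493⁵·5.76/714) = 0.04801
ε/(3.7D) = 8.22×10^-7; √(3.17ν²L/(gD³h_f)) = 1.86×10^-5
Q = -0.965·0.04801·ln(1.947×10^-5) = 0.5025 m³/s
Check: V = 2.63 m/s, Re = 1.27×10^6, f = 0.01124, h_f = 5.75 m ≈ 5.76 m ✓

Q ≈ 0.502 m³/s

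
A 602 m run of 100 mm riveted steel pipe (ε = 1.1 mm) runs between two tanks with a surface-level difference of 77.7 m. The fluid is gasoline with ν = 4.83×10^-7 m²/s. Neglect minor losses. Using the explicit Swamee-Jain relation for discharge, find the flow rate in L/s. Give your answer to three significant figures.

Swamee-Jain (Type II): Q = -0.965·√(gD⁵h_f/L)·ln[ε/(3.7D) + √(3.17ν²L/(gD³h_f))]
√(gD⁵h_f/L) = √(9.81·0.100⁵·77.7/602) = 0.003558
ε/(3.7D) = 0.00297; √(3.17ν²L/(gD³h_f)) = 2.42×10^-5
Q = -0.965·0.003558·ln(0.002997) = 0.01995 m³/s
Check: V = 2.54 m/s, Re = 5.26×10^5, f = 0.03934, h_f = 77.9 m ≈ 77.7 m ✓

Q ≈ 20.0 L/s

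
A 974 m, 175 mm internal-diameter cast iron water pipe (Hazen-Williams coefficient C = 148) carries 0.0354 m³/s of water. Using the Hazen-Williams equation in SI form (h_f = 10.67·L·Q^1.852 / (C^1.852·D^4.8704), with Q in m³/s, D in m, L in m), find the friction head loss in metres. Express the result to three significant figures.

h_f = 10.67·974·0.0354^1.852 / (148^1.852·0.175^4.8704) = 9.928 m

h_f ≈ 9.93 m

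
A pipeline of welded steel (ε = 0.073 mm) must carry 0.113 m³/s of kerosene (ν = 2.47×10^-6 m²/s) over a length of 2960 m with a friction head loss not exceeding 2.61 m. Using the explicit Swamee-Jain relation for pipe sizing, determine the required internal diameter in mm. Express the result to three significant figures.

Swamee-Jain (Type III): D = 0.66·[ε^1.25·(LQ²/(gh_f))^4.75 + ν·Q^9.4·(L/(gh_f))^5.2]^0.04
LQ²/(gh_f) = 1.476; L/(gh_f) = 115.6
Term 1 = ε^1.25·(…)^4.75 = 4.29×10^-5; Term 2 = ν·Q^9.4·(…)^5.2 = 1.66×10^-4
D = 0.66·(4.29×10^-5 + 1.66×10^-4)^0.04 = 0.4702 m = 470 mm
Check: V = 0.651 m/s, Re = 1.24×10^5, f = 0.01809, h_f = 2.46 m ≈ 2.61 m ✓

D ≈ 470 mm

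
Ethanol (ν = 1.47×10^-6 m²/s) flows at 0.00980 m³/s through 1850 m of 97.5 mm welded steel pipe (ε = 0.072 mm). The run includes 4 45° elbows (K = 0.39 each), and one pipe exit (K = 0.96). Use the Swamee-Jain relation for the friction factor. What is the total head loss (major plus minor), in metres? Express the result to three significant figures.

V = 4Q/(πD²) = 1.313 m/s; V²/2g = 0.08781 m
Re = 8.71×10^4, ε/D = 7.38×10^-4 → f = 0.02172 (Swamee-Jain)
Major: h_f = f(L/D)·V²/2g = 0.02172·18974·0.08781 = 36.20 m
Minor: ΣK = 2.52; h_m = ΣK·V²/2g = 0.2213 m
Total H_L = 36.20 + 0.2213 = 36.42 m

H_L ≈ 36.4 m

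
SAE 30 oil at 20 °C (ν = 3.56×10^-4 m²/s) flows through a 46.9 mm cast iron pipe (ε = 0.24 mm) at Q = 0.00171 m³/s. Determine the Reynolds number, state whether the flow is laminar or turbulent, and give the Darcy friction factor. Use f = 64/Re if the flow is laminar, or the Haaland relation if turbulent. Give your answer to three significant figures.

V = 4Q/(πD²) = 0.9898 m/s
Re = VD/ν = 0.9898·0.0469/3.56×10^-4 = 130
Re < 2300 → laminar → f = 64/Re = 0.4908

Re ≈ 130; laminar; f = 64/Re ≈ 0.491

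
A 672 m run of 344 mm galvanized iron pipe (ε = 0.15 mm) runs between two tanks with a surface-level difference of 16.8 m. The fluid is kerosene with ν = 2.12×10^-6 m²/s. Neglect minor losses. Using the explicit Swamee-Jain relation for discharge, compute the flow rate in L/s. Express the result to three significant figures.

Swamee-Jain (Type II): Q = -0.965·√(gD⁵h_f/L)·ln[ε/(3.7D) + √(3.17ν²L/(gD³h_f))]
√(gD⁵h_f/L) = √(9.81·0.344⁵·16.8/672) = 0.03437
ε/(3.7D) = 1.18×10^-4; √(3.17ν²L/(gD³h_f)) = 3.78×10^-5
Q = -0.965·0.03437·ln(1.556×10^-4) = 0.2908 m³/s
Check: V = 3.13 m/s, Re = 5.08×10^5, f = 0.01735, h_f = 16.9 m ≈ 16.8 m ✓

Q ≈ 291 L/s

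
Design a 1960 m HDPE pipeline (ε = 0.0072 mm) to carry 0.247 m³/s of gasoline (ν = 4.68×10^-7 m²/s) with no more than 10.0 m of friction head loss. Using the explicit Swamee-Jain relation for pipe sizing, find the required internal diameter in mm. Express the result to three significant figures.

Swamee-Jain (Type III): D = 0.66·[ε^1.25·(LQ²/(gh_f))^4.75 + ν·Q^9.4·(L/(gh_f))^5.2]^0.04
LQ²/(gh_f) = 1.219; L/(gh_f) = 19.98
Term 1 = ε^1.25·(…)^4.75 = 9.55×10^-7; Term 2 = ν·Q^9.4·(…)^5.2 = 5.30×10^-6
D = 0.66·(9.55×10^-7 + 5.30×10^-6)^0.04 = 0.4087 m = 409 mm
Check: V = 1.88 m/s, Re = 1.64×10^6, f = 0.01126, h_f = 9.75 m ≈ 10.0 m ✓

D ≈ 409 mm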